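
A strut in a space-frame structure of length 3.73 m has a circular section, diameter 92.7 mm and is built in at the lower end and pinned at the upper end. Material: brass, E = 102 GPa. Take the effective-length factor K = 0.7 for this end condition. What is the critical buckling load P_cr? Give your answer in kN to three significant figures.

P_cr ≈ 535 kN

I = πd⁴/64 = π×92.7⁴/64 = 3.625×10^6 mm⁴
I = 3.625×10^6 mm⁴ = 3.625×10^-6 m⁴
Effective length L_e = K·L = 0.7 × 3.73 = 2.611 m
P_cr = π²EI / L_e² = π² × 102×10⁹ × 3.625×10^-6 / 2.611² = 5.353×10^5 N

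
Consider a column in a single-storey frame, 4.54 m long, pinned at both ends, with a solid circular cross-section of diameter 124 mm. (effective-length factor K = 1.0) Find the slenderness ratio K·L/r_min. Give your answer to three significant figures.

λ ≈ 146

For a solid circle r = d/4 = 124/4 = 31.00 mm
L_e = K·L = 1 × 4.54 m = 4.540 m = 4540.0 mm
λ = L_e / r_min = 4540.0 / 31.00 = 146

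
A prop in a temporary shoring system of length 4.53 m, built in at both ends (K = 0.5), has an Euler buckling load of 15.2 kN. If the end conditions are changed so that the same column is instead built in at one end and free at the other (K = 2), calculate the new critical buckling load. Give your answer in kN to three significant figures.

P_cr ≈ 0.950 kN

P_cr ∝ 1/K², so P_cr,new = P_cr,old × (K_old/K_new)² = 15.2 × (0.5/2)²
= 15.2 × 0.06250 = 0.950 kN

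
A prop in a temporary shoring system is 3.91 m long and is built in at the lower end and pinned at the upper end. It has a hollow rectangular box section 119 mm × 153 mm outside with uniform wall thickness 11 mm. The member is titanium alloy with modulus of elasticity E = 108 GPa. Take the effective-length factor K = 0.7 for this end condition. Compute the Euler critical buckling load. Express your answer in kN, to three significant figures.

P_cr ≈ 1640 kN

Inner dimensions: h_i = 153 − 2×11 = 131.0 mm, b_i = 119 − 2×11 = 97.00 mm
Weak-axis I_min = (h_o·b_o³ − h_i·b_i³)/12 with b_o = 119, b_i = 97.00 mm (shorter outer/inner sides).
I_min = (153×119³ − 131.0×97.00³)/12 = 1.152×10^7 mm⁴
I = 1.152×10^7 mm⁴ = 1.152×10^-5 m⁴
Effective length L_e = K·L = 0.7 × 3.91 = 2.737 m
P_cr = π²EI / L_e² = π² × 108×10⁹ × 1.152×10^-5 / 2.737² = 1.640×10^6 N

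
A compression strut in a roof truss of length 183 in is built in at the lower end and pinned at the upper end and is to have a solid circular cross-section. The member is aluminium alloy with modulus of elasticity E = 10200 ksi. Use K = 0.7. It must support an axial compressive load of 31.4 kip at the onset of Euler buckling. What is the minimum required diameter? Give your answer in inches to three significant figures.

d ≈ 3.20 in

L_e = K·L = 0.7 × 183 = 128.1 in
Required I = P_cr·L_e²/(π²E) = 3.140×10^4 × 128.1² / (π² × 1.02×10^7) = 5.118 in⁴
Solid circle: I = πd⁴/64  ⇒  d = (64I/π)^(1/4) = (64×5.118/π)^(1/4) = 3.20 in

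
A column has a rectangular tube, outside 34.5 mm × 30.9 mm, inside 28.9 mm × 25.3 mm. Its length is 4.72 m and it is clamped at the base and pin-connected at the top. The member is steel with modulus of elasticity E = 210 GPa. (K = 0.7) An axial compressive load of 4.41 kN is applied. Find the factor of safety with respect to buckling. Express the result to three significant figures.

n ≈ 1.97

Weak-axis I_min = (h_o·b_o³ − h_i·b_i³)/12 with b_o = 30.9, b_i = 25.30 mm (shorter outer/inner sides).
I_min = (34.5×30.9³ − 28.90×25.30³)/12 = 4.582×10^4 mm⁴
I = 4.582×10^4 mm⁴ = 4.582×10^-8 m⁴
Effective length L_e = K·L = 0.7 × 4.72 = 3.304 m
P_cr = π²EI / L_e² = π² × 210×10⁹ × 4.582×10^-8 / 3.304² = 8.700×10^3 N
Factor of safety n = P_cr / P = 8.6998 / 4.41 = 1.97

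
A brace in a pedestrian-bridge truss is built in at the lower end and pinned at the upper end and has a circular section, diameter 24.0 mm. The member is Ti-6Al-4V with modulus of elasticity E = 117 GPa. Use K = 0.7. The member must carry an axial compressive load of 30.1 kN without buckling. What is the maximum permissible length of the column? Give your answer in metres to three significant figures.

L_max ≈ 1.13 m

I = πd⁴/64 = π×24.0⁴/64 = 1.629×10^4 mm⁴
I = 1.629×10^-8 m⁴
At the buckling limit P_cr = P = 3.010×10^4 N
From P_cr = π²EI/(K·L)²:  L = (1/K)·√(π²EI/P_cr) = (1/0.7)·√(π²×1.17×10^11×1.629×10^-8/3.010×10^4)
L = 1.13 m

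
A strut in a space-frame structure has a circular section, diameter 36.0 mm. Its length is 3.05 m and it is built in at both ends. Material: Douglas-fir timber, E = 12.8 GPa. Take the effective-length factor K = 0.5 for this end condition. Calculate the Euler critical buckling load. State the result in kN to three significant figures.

I = πd⁴/64 = π×36.0⁴/64 = 8.245×10^4 mm⁴
I = 8.245×10^4 mm⁴ = 8.245×10^-8 m⁴
Effective length L_e = K·L = 0.5 × 3.05 = 1.525 m
P_cr = π²EI / L_e² = π² × 12.8×10⁹ × 8.245×10^-8 / 1.525² = 4.479×10^3 N

P_cr ≈ 4.48 kN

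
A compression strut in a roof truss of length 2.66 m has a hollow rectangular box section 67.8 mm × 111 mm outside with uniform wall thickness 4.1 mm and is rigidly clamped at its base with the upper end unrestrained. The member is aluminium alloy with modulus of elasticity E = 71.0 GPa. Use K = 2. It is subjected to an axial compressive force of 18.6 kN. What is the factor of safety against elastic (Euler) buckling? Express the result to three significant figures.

n ≈ 1.42

Inner dimensions: h_i = 111 − 2×4.1 = 102.8 mm, b_i = 67.8 − 2×4.1 = 59.60 mm
Weak-axis I_min = (h_o·b_o³ − h_i·b_i³)/12 with b_o = 67.8, b_i = 59.60 mm (shorter outer/inner sides).
I_min = (111×67.8³ − 102.8×59.60³)/12 = 1.069×10^6 mm⁴
I = 1.069×10^6 mm⁴ = 1.069×10^-6 m⁴
Effective length L_e = K·L = 2 × 2.66 = 5.320 m
P_cr = π²EI / L_e² = π² × 71.0×10⁹ × 1.069×10^-6 / 5.320² = 2.647×10^4 N
Factor of safety n = P_cr / P = 26.474 / 18.6 = 1.42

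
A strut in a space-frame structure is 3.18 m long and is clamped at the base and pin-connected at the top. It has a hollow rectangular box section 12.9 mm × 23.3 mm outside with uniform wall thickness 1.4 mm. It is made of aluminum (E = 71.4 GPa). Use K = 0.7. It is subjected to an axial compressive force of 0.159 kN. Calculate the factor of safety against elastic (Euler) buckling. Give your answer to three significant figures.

Inner dimensions: h_i = 23.3 − 2×1.4 = 20.50 mm, b_i = 12.9 − 2×1.4 = 10.10 mm
Weak-axis I_min = (h_o·b_o³ − h_i·b_i³)/12 with b_o = 12.9, b_i = 10.10 mm (shorter outer/inner sides).
I_min = (23.3×12.9³ − 20.50×10.10³)/12 = 2.408×10^3 mm⁴
I = 2.408×10^3 mm⁴ = 2.408×10^-9 m⁴
Effective length L_e = K·L = 0.7 × 3.18 = 2.226 m
P_cr = π²EI / L_e² = π² × 71.4×10⁹ × 2.408×10^-9 / 2.226² = 342.5 N
Factor of safety n = P_cr / P = 0.34246 / 0.159 = 2.15

n ≈ 2.15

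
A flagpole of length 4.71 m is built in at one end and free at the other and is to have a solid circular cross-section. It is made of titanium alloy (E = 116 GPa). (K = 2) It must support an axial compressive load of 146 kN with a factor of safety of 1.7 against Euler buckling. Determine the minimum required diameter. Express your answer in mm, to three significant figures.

Required P_cr = n·P = 1.7 × 146 = 248.2 kN
L_e = K·L = 2 × 4.71 = 9.420 m
Required I = P_cr·L_e²/(π²E) = 2.482×10^5 × 9.420² / (π² × 1.16×10^11) = 1.924×10^-5 m⁴
I_req = 1.924×10^7 mm⁴
Solid circle: I = πd⁴/64  ⇒  d = (64I/π)^(1/4) = (64×1.924×10^7/π)^(1/4) = 141 mm

d ≈ 141 mm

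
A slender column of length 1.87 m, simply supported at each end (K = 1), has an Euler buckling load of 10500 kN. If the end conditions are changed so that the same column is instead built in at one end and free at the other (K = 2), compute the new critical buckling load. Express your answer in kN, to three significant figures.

P_cr ≈ 2620 kN

P_cr ∝ 1/K², so P_cr,new = P_cr,old × (K_old/K_new)² = 10500 × (1/2)²
= 10500 × 0.2500 = 2620 kN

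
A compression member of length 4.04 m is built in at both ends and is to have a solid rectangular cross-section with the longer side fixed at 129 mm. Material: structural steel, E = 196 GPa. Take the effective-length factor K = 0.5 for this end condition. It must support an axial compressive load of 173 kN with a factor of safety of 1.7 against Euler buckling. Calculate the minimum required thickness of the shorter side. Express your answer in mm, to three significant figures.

Required P_cr = n·P = 1.7 × 173 = 294.1 kN
L_e = K·L = 0.5 × 4.04 = 2.020 m
Required I = P_cr·L_e²/(π²E) = 2.941×10^5 × 2.020² / (π² × 1.96×10^11) = 6.204×10^-7 m⁴
I_req = 6.204×10^5 mm⁴
Rectangle, weak axis: I_min = h·b³/12 with h = 129 mm fixed  ⇒  b = (12I/h)^(1/3) = 38.6 mm

b ≈ 38.6 mm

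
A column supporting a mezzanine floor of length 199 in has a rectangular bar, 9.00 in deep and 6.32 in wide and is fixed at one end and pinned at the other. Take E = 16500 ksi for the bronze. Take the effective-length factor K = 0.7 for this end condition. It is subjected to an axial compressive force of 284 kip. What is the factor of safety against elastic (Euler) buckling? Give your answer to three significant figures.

n ≈ 5.59

Buckling occurs about the weak axis: I_min = h·b³/12 with b = 6.32 in (the shorter side).
I_min = 9.00×6.32³/12 = 189.3 in⁴
Effective length L_e = K·L = 0.7 × 199 = 139.3 in
P_cr = π²EI / L_e² = π² × 16500×10³ × 189.3 / 139.3² = 1.589×10^6 lb
Factor of safety n = P_cr / P = 1588.9 / 284 = 5.59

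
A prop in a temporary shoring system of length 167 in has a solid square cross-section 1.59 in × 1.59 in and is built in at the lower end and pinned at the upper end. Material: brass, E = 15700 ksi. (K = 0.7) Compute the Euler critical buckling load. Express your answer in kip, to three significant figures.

P_cr ≈ 6.04 kip

I = a⁴/12 = 1.59⁴/12 = 0.5326 in⁴
Effective length L_e = K·L = 0.7 × 167 = 116.9 in
P_cr = π²EI / L_e² = π² × 15700×10³ × 0.5326 / 116.9² = 6.039×10^3 lb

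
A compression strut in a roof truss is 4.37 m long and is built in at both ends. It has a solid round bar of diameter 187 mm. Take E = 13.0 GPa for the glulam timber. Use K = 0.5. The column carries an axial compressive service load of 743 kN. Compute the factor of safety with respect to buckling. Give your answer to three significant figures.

I = πd⁴/64 = π×187⁴/64 = 6.003×10^7 mm⁴
I = 6.003×10^7 mm⁴ = 6.003×10^-5 m⁴
Effective length L_e = K·L = 0.5 × 4.37 = 2.185 m
P_cr = π²EI / L_e² = π² × 13.0×10⁹ × 6.003×10^-5 / 2.185² = 1.613×10^6 N
Factor of safety n = P_cr / P = 1613.2 / 743 = 2.17

n ≈ 2.17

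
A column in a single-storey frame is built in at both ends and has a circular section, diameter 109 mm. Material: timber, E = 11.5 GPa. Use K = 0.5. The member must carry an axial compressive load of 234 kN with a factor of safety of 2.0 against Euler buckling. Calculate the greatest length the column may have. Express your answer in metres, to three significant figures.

I = πd⁴/64 = π×109⁴/64 = 6.929×10^6 mm⁴
I = 6.929×10^-6 m⁴
Required critical load P_cr = n·P = 2.0 × 234 = 468.0 kN = 4.680×10^5 N
From P_cr = π²EI/(K·L)²:  L = (1/K)·√(π²EI/P_cr) = (1/0.5)·√(π²×1.15×10^10×6.929×10^-6/4.680×10^5)
L = 2.59 m

L_max ≈ 2.59 m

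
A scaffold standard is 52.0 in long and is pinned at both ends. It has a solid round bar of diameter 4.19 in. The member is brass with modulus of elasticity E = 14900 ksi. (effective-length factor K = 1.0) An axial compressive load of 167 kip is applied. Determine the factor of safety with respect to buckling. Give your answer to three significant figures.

I = πd⁴/64 = π×4.19⁴/64 = 15.13 in⁴
Effective length L_e = K·L = 1 × 52.0 = 52.00 in
P_cr = π²EI / L_e² = π² × 14900×10³ × 15.13 / 52.00² = 8.228×10^5 lb
Factor of safety n = P_cr / P = 822.82 / 167 = 4.93

n ≈ 4.93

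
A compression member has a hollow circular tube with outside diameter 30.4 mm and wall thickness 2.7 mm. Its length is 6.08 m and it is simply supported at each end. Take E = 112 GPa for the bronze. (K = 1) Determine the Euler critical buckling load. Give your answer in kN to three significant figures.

Inner diameter d_i = 30.4 − 2×2.7 = 25.00 mm
I = π(d_o⁴ − d_i⁴)/64 = π(30.4⁴ − 25.00⁴)/64 = 2.275×10^4 mm⁴
I = 2.275×10^4 mm⁴ = 2.275×10^-8 m⁴
Effective length L_e = K·L = 1 × 6.08 = 6.080 m
P_cr = π²EI / L_e² = π² × 112×10⁹ × 2.275×10^-8 / 6.080² = 680.3 N

P_cr ≈ 0.680 kN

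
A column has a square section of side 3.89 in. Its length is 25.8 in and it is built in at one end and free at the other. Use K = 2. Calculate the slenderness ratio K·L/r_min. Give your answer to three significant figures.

λ ≈ 46.0

For a square r = a/√12 = 3.89/√12 = 1.123 in
L_e = K·L = 2 × 25.8 = 51.60 in
λ = L_e / r_min = 51.600 / 1.123 = 46.0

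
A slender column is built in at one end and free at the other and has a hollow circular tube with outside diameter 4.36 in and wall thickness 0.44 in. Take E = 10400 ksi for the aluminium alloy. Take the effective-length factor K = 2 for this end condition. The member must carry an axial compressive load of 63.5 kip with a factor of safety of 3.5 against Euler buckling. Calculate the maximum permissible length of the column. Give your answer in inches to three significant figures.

Inner diameter d_i = 4.36 − 2×0.44 = 3.480 in
I = π(d_o⁴ − d_i⁴)/64 = π(4.36⁴ − 3.480⁴)/64 = 10.54 in⁴
Required critical load P_cr = n·P = 3.5 × 63.5 = 222.2 kip = 2.223×10^5 lb
From P_cr = π²EI/(K·L)²:  L = (1/K)·√(π²EI/P_cr) = (1/2)·√(π²×1.04×10^7×10.54/2.223×10^5)
L = 34.9 in

L_max ≈ 34.9 in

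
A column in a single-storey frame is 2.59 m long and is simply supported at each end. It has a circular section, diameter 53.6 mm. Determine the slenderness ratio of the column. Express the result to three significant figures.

For a solid circle r = d/4 = 53.6/4 = 13.40 mm
L_e = K·L = 1 × 2.59 m = 2.590 m = 2590.0 mm
λ = L_e / r_min = 2590.0 / 13.40 = 193

λ ≈ 193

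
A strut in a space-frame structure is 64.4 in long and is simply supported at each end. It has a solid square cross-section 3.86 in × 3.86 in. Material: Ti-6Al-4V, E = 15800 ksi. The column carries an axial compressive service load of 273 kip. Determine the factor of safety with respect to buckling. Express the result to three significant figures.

n ≈ 2.55

I = a⁴/12 = 3.86⁴/12 = 18.50 in⁴
Effective length L_e = K·L = 1 × 64.4 = 64.40 in
P_cr = π²EI / L_e² = π² × 15800×10³ × 18.50 / 64.40² = 6.956×10^5 lb
Factor of safety n = P_cr / P = 695.59 / 273 = 2.55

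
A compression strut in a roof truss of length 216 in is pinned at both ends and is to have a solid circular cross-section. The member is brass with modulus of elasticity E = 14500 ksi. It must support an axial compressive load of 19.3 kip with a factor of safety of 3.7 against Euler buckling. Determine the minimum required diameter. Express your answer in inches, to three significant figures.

d ≈ 4.67 in

Required P_cr = n·P = 3.7 × 19.3 = 71.41 kip
L_e = K·L = 1 × 216 = 216.0 in
Required I = P_cr·L_e²/(π²E) = 7.141×10^4 × 216.0² / (π² × 1.45×10^7) = 23.28 in⁴
Solid circle: I = πd⁴/64  ⇒  d = (64I/π)^(1/4) = (64×23.28/π)^(1/4) = 4.67 in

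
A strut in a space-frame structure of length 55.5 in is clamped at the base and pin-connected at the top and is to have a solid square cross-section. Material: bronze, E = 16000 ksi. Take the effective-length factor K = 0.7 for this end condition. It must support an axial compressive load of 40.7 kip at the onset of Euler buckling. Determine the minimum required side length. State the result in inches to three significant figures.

L_e = K·L = 0.7 × 55.5 = 38.85 in
Required I = P_cr·L_e²/(π²E) = 4.070×10^4 × 38.85² / (π² × 1.60×10^7) = 0.3890 in⁴
Solid square: I = a⁴/12  ⇒  a = (12I)^(1/4) = (12×0.3890)^(1/4) = 1.47 in

a ≈ 1.47 in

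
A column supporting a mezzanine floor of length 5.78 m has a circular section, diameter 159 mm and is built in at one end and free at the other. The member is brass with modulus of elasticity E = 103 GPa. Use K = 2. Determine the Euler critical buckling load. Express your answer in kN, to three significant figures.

I = πd⁴/64 = π×159⁴/64 = 3.137×10^7 mm⁴
I = 3.137×10^7 mm⁴ = 3.137×10^-5 m⁴
Effective length L_e = K·L = 2 × 5.78 = 11.56 m
P_cr = π²EI / L_e² = π² × 103×10⁹ × 3.137×10^-5 / 11.56² = 2.387×10^5 N

P_cr ≈ 239 kN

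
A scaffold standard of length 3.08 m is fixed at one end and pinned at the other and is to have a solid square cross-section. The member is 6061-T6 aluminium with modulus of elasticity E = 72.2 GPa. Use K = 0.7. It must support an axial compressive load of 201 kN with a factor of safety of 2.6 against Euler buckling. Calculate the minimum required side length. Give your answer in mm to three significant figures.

a ≈ 80.0 mm

Required P_cr = n·P = 2.6 × 201 = 522.6 kN
L_e = K·L = 0.7 × 3.08 = 2.156 m
Required I = P_cr·L_e²/(π²E) = 5.226×10^5 × 2.156² / (π² × 7.22×10^10) = 3.409×10^-6 m⁴
I_req = 3.409×10^6 mm⁴
Solid square: I = a⁴/12  ⇒  a = (12I)^(1/4) = (12×3.409×10^6)^(1/4) = 80.0 mm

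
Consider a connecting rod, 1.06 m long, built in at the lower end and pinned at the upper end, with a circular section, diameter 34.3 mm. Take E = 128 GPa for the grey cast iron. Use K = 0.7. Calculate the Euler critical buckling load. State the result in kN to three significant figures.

P_cr ≈ 156 kN

I = πd⁴/64 = π×34.3⁴/64 = 6.794×10^4 mm⁴
I = 6.794×10^4 mm⁴ = 6.794×10^-8 m⁴
Effective length L_e = K·L = 0.7 × 1.06 = 0.7420 m
P_cr = π²EI / L_e² = π² × 128×10⁹ × 6.794×10^-8 / 0.7420² = 1.559×10^5 N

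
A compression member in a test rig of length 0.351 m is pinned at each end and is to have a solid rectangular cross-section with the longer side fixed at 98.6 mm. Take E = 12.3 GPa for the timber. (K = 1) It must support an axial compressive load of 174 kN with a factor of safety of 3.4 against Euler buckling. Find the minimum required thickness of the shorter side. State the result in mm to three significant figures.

b ≈ 41.8 mm

Required P_cr = n·P = 3.4 × 174 = 591.6 kN
L_e = K·L = 1 × 0.351 = 0.3510 m
Required I = P_cr·L_e²/(π²E) = 5.916×10^5 × 0.3510² / (π² × 1.23×10^10) = 6.004×10^-7 m⁴
I_req = 6.004×10^5 mm⁴
Rectangle, weak axis: I_min = h·b³/12 with h = 98.6 mm fixed  ⇒  b = (12I/h)^(1/3) = 41.8 mm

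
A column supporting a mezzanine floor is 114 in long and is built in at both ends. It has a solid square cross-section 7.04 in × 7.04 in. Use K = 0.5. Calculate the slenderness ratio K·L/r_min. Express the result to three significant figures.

λ ≈ 28.0

For a square r = a/√12 = 7.04/√12 = 2.032 in
L_e = K·L = 0.5 × 114 = 57.00 in
λ = L_e / r_min = 57.000 / 2.032 = 28.0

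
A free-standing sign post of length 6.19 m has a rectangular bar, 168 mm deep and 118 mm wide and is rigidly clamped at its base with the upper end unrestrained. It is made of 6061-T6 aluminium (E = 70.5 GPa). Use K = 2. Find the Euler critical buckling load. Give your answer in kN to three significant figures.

P_cr ≈ 104 kN

Buckling occurs about the weak axis: I_min = h·b³/12 with b = 118 mm (the shorter side).
I_min = 168×118³/12 = 2.300×10^7 mm⁴
I = 2.300×10^7 mm⁴ = 2.300×10^-5 m⁴
Effective length L_e = K·L = 2 × 6.19 = 12.38 m
P_cr = π²EI / L_e² = π² × 70.5×10⁹ × 2.300×10^-5 / 12.38² = 1.044×10^5 N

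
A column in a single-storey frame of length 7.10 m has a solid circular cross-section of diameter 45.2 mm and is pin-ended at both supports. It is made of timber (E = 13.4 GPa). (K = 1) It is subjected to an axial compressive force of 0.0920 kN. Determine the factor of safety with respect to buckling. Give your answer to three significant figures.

n ≈ 5.84

I = πd⁴/64 = π×45.2⁴/64 = 2.049×10^5 mm⁴
I = 2.049×10^5 mm⁴ = 2.049×10^-7 m⁴
Effective length L_e = K·L = 1 × 7.10 = 7.100 m
P_cr = π²EI / L_e² = π² × 13.4×10⁹ × 2.049×10^-7 / 7.100² = 537.5 N
Factor of safety n = P_cr / P = 0.53754 / 0.0920 = 5.84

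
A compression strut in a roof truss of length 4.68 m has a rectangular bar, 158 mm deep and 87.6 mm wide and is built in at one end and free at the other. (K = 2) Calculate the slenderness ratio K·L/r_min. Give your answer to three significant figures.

For a rectangle r_min = b/√12 = 87.6/√12 = 25.29 mm
L_e = K·L = 2 × 4.68 m = 9.360 m = 9360.0 mm
λ = L_e / r_min = 9360.0 / 25.29 = 370

λ ≈ 370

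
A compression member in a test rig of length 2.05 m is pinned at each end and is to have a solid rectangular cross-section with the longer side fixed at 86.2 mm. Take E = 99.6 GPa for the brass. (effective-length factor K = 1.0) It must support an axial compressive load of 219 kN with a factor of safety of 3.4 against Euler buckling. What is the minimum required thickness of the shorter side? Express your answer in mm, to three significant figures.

b ≈ 76.2 mm

Required P_cr = n·P = 3.4 × 219 = 744.6 kN
L_e = K·L = 1 × 2.05 = 2.050 m
Required I = P_cr·L_e²/(π²E) = 7.446×10^5 × 2.050² / (π² × 9.96×10^10) = 3.183×10^-6 m⁴
I_req = 3.183×10^6 mm⁴
Rectangle, weak axis: I_min = h·b³/12 with h = 86.2 mm fixed  ⇒  b = (12I/h)^(1/3) = 76.2 mm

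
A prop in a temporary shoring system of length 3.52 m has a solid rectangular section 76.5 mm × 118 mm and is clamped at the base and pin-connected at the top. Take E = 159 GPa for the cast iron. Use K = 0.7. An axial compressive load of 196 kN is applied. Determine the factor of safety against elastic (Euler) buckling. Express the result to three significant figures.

n ≈ 5.81

Buckling occurs about the weak axis: I_min = h·b³/12 with b = 76.5 mm (the shorter side).
I_min = 118×76.5³/12 = 4.402×10^6 mm⁴
I = 4.402×10^6 mm⁴ = 4.402×10^-6 m⁴
Effective length L_e = K·L = 0.7 × 3.52 = 2.464 m
P_cr = π²EI / L_e² = π² × 159×10⁹ × 4.402×10^-6 / 2.464² = 1.138×10^6 N
Factor of safety n = P_cr / P = 1137.9 / 196 = 5.81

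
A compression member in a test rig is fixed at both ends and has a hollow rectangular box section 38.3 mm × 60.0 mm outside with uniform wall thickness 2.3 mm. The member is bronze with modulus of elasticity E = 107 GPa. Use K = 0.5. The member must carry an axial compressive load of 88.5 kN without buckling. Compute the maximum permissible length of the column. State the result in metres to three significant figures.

L_max ≈ 2.23 m

Inner dimensions: h_i = 60.0 − 2×2.3 = 55.40 mm, b_i = 38.3 − 2×2.3 = 33.70 mm
Weak-axis I_min = (h_o·b_o³ − h_i·b_i³)/12 with b_o = 38.3, b_i = 33.70 mm (shorter outer/inner sides).
I_min = (60.0×38.3³ − 55.40×33.70³)/12 = 1.042×10^5 mm⁴
I = 1.042×10^-7 m⁴
At the buckling limit P_cr = P = 8.850×10^4 N
From P_cr = π²EI/(K·L)²:  L = (1/K)·√(π²EI/P_cr) = (1/0.5)·√(π²×1.07×10^11×1.042×10^-7/8.850×10^4)
L = 2.23 m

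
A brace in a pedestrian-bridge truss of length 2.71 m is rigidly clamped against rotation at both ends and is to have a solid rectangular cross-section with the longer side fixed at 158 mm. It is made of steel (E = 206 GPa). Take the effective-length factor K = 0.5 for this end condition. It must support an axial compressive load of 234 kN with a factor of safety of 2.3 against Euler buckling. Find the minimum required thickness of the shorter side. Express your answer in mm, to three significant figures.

b ≈ 33.3 mm

Required P_cr = n·P = 2.3 × 234 = 538.2 kN
L_e = K·L = 0.5 × 2.71 = 1.355 m
Required I = P_cr·L_e²/(π²E) = 5.382×10^5 × 1.355² / (π² × 2.06×10^11) = 4.860×10^-7 m⁴
I_req = 4.860×10^5 mm⁴
Rectangle, weak axis: I_min = h·b³/12 with h = 158 mm fixed  ⇒  b = (12I/h)^(1/3) = 33.3 mm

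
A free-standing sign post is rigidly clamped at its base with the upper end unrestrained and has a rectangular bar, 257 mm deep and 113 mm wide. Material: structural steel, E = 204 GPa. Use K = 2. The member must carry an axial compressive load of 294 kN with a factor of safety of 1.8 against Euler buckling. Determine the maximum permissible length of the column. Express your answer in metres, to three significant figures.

Buckling occurs about the weak axis: I_min = h·b³/12 with b = 113 mm (the shorter side).
I_min = 257×113³/12 = 3.090×10^7 mm⁴
I = 3.090×10^-5 m⁴
Required critical load P_cr = n·P = 1.8 × 294 = 529.2 kN = 5.292×10^5 N
From P_cr = π²EI/(K·L)²:  L = (1/K)·√(π²EI/P_cr) = (1/2)·√(π²×2.04×10^11×3.090×10^-5/5.292×10^5)
L = 5.42 m

L_max ≈ 5.42 m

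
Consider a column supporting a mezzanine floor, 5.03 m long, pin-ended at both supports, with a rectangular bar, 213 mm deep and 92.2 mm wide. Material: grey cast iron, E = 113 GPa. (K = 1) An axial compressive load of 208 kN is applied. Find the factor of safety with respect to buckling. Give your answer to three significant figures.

Buckling occurs about the weak axis: I_min = h·b³/12 with b = 92.2 mm (the shorter side).
I_min = 213×92.2³/12 = 1.391×10^7 mm⁴
I = 1.391×10^7 mm⁴ = 1.391×10^-5 m⁴
Effective length L_e = K·L = 1 × 5.03 = 5.030 m
P_cr = π²EI / L_e² = π² × 113×10⁹ × 1.391×10^-5 / 5.030² = 6.132×10^5 N
Factor of safety n = P_cr / P = 613.24 / 208 = 2.95

n ≈ 2.95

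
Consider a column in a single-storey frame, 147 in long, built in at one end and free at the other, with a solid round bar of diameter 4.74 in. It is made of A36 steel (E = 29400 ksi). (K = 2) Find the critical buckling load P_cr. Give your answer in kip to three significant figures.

I = πd⁴/64 = π×4.74⁴/64 = 24.78 in⁴
Effective length L_e = K·L = 2 × 147 = 294.0 in
P_cr = π²EI / L_e² = π² × 29400×10³ × 24.78 / 294.0² = 8.318×10^4 lb

P_cr ≈ 83.2 kip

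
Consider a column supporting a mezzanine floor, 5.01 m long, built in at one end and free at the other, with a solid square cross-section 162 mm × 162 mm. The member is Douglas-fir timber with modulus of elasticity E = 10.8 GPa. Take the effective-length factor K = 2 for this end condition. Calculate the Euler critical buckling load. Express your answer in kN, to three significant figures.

I = a⁴/12 = 162⁴/12 = 5.740×10^7 mm⁴
I = 5.740×10^7 mm⁴ = 5.740×10^-5 m⁴
Effective length L_e = K·L = 2 × 5.01 = 10.02 m
P_cr = π²EI / L_e² = π² × 10.8×10⁹ × 5.740×10^-5 / 10.02² = 6.094×10^4 N

P_cr ≈ 60.9 kN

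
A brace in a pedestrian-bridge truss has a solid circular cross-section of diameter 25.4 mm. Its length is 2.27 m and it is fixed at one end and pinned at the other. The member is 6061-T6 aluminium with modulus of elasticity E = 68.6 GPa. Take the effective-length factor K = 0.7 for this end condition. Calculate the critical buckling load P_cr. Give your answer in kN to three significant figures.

P_cr ≈ 5.48 kN

I = πd⁴/64 = π×25.4⁴/64 = 2.043×10^4 mm⁴
I = 2.043×10^4 mm⁴ = 2.043×10^-8 m⁴
Effective length L_e = K·L = 0.7 × 2.27 = 1.589 m
P_cr = π²EI / L_e² = π² × 68.6×10⁹ × 2.043×10^-8 / 1.589² = 5.479×10^3 N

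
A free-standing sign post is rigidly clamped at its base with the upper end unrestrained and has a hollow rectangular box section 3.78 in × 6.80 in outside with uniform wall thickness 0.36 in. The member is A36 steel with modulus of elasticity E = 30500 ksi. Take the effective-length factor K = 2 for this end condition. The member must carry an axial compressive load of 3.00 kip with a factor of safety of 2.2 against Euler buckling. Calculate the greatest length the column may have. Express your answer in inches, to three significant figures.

Inner dimensions: h_i = 6.80 − 2×0.36 = 6.080 in, b_i = 3.78 − 2×0.36 = 3.060 in
Weak-axis I_min = (h_o·b_o³ − h_i·b_i³)/12 with b_o = 3.78, b_i = 3.060 in (shorter outer/inner sides).
I_min = (6.80×3.78³ − 6.080×3.060³)/12 = 16.09 in⁴
Required critical load P_cr = n·P = 2.2 × 3.00 = 6.600 kip = 6.600×10^3 lb
From P_cr = π²EI/(K·L)²:  L = (1/K)·√(π²EI/P_cr) = (1/2)·√(π²×3.05×10^7×16.09/6.600×10^3)
L = 428 in

L_max ≈ 428 in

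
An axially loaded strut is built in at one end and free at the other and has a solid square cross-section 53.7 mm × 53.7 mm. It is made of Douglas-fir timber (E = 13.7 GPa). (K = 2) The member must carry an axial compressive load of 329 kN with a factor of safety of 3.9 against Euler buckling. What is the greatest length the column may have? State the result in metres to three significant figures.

L_max ≈ 0.135 m

I = a⁴/12 = 53.7⁴/12 = 6.930×10^5 mm⁴
I = 6.930×10^-7 m⁴
Required critical load P_cr = n·P = 3.9 × 329 = 1283 kN = 1.283×10^6 N
From P_cr = π²EI/(K·L)²:  L = (1/K)·√(π²EI/P_cr) = (1/2)·√(π²×1.37×10^10×6.930×10^-7/1.283×10^6)
L = 0.135 m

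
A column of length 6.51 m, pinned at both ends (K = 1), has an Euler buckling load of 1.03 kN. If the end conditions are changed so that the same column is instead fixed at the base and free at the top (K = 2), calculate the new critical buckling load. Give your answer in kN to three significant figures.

P_cr ≈ 0.258 kN

P_cr ∝ 1/K², so P_cr,new = P_cr,old × (K_old/K_new)² = 1.03 × (1/2)²
= 1.03 × 0.2500 = 0.258 kN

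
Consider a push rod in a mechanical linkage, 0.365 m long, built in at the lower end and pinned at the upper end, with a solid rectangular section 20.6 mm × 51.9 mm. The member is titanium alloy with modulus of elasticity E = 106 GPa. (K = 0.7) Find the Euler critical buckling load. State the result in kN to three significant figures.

P_cr ≈ 606 kN

Buckling occurs about the weak axis: I_min = h·b³/12 with b = 20.6 mm (the shorter side).
I_min = 51.9×20.6³/12 = 3.781×10^4 mm⁴
I = 3.781×10^4 mm⁴ = 3.781×10^-8 m⁴
Effective length L_e = K·L = 0.7 × 0.365 = 0.2555 m
P_cr = π²EI / L_e² = π² × 106×10⁹ × 3.781×10^-8 / 0.2555² = 6.059×10^5 N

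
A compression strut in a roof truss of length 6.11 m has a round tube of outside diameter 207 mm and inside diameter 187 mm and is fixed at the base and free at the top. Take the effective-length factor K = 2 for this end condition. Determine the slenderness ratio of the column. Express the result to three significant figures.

d_o = 207 mm, d_i = 187 mm
I = π(d_o⁴ − d_i⁴)/64 = π(207⁴ − 187.0⁴)/64 = 3.010×10^7 mm⁴
A = 6.189×10^3 mm²;  r_min = √(I/A) = √(3.010×10^7/6.189×10^3) = 69.74 mm
L_e = K·L = 2 × 6.11 m = 12.22 m = 12220 mm
λ = L_e / r_min = 12220 / 69.74 = 175

λ ≈ 175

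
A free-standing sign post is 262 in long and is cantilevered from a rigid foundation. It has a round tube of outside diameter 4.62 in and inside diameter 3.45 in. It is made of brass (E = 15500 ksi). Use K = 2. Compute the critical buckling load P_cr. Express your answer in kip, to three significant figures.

d_o = 4.62 in, d_i = 3.45 in
I = π(d_o⁴ − d_i⁴)/64 = π(4.62⁴ − 3.450⁴)/64 = 15.41 in⁴
Effective length L_e = K·L = 2 × 262 = 524.0 in
P_cr = π²EI / L_e² = π² × 15500×10³ × 15.41 / 524.0² = 8.585×10^3 lb

P_cr ≈ 8.59 kip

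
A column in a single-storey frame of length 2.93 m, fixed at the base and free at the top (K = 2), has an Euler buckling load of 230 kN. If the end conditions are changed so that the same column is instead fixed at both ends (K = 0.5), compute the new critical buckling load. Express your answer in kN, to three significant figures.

P_cr ∝ 1/K², so P_cr,new = P_cr,old × (K_old/K_new)² = 230 × (2/0.5)²
= 230 × 16.00 = 3680 kN

P_cr ≈ 3680 kN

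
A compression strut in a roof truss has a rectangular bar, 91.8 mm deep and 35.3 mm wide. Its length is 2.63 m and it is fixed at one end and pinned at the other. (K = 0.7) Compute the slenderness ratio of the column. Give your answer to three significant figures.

Buckling occurs about the weak axis: I_min = h·b³/12 with b = 35.3 mm (the shorter side).
I_min = 91.8×35.3³/12 = 3.365×10^5 mm⁴
A = 3.241×10^3 mm²;  r_min = √(I/A) = √(3.365×10^5/3.241×10^3) = 10.19 mm
L_e = K·L = 0.7 × 2.63 m = 1.841 m = 1841.0 mm
λ = L_e / r_min = 1841.0 / 10.19 = 181

λ ≈ 181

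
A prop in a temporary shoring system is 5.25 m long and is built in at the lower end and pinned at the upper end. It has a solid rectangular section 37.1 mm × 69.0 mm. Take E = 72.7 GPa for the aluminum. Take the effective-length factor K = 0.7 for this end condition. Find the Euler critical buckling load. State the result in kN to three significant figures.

P_cr ≈ 15.6 kN

Buckling occurs about the weak axis: I_min = h·b³/12 with b = 37.1 mm (the shorter side).
I_min = 69.0×37.1³/12 = 2.936×10^5 mm⁴
I = 2.936×10^5 mm⁴ = 2.936×10^-7 m⁴
Effective length L_e = K·L = 0.7 × 5.25 = 3.675 m
P_cr = π²EI / L_e² = π² × 72.7×10⁹ × 2.936×10^-7 / 3.675² = 1.560×10^4 N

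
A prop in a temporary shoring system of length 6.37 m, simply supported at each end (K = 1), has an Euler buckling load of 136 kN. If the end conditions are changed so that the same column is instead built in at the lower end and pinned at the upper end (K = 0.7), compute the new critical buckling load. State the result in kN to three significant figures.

P_cr ≈ 278 kN

P_cr ∝ 1/K², so P_cr,new = P_cr,old × (K_old/K_new)² = 136 × (1/0.7)²
= 136 × 2.041 = 278 kN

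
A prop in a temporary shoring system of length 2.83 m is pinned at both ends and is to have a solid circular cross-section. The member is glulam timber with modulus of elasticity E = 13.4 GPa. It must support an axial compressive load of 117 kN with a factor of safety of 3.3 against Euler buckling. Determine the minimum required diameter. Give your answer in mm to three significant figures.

d ≈ 148 mm

Required P_cr = n·P = 3.3 × 117 = 386.1 kN
L_e = K·L = 1 × 2.83 = 2.830 m
Required I = P_cr·L_e²/(π²E) = 3.861×10^5 × 2.830² / (π² × 1.34×10^10) = 2.338×10^-5 m⁴
I_req = 2.338×10^7 mm⁴
Solid circle: I = πd⁴/64  ⇒  d = (64I/π)^(1/4) = (64×2.338×10^7/π)^(1/4) = 148 mm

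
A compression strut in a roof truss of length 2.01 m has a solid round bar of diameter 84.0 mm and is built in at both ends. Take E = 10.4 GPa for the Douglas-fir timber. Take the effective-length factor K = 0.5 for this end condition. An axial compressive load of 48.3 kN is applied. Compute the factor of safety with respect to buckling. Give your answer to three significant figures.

n ≈ 5.14

I = πd⁴/64 = π×84.0⁴/64 = 2.444×10^6 mm⁴
I = 2.444×10^6 mm⁴ = 2.444×10^-6 m⁴
Effective length L_e = K·L = 0.5 × 2.01 = 1.005 m
P_cr = π²EI / L_e² = π² × 10.4×10⁹ × 2.444×10^-6 / 1.005² = 2.484×10^5 N
Factor of safety n = P_cr / P = 248.36 / 48.3 = 5.14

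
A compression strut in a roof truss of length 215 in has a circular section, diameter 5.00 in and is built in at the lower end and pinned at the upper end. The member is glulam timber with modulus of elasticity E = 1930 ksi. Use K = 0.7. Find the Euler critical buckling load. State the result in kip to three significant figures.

I = πd⁴/64 = π×5.00⁴/64 = 30.68 in⁴
Effective length L_e = K·L = 0.7 × 215 = 150.5 in
P_cr = π²EI / L_e² = π² × 1930×10³ × 30.68 / 150.5² = 2.580×10^4 lb

P_cr ≈ 25.8 kip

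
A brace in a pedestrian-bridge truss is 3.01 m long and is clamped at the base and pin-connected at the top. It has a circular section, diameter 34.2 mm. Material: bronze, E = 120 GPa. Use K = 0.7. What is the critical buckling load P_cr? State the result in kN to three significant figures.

P_cr ≈ 17.9 kN

I = πd⁴/64 = π×34.2⁴/64 = 6.715×10^4 mm⁴
I = 6.715×10^4 mm⁴ = 6.715×10^-8 m⁴
Effective length L_e = K·L = 0.7 × 3.01 = 2.107 m
P_cr = π²EI / L_e² = π² × 120×10⁹ × 6.715×10^-8 / 2.107² = 1.792×10^4 N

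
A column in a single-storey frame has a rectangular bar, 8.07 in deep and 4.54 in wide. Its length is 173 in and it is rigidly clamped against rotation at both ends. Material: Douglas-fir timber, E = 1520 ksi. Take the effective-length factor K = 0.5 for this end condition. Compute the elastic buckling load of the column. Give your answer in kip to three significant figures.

P_cr ≈ 126 kip

Buckling occurs about the weak axis: I_min = h·b³/12 with b = 4.54 in (the shorter side).
I_min = 8.07×4.54³/12 = 62.93 in⁴
Effective length L_e = K·L = 0.5 × 173 = 86.50 in
P_cr = π²EI / L_e² = π² × 1520×10³ × 62.93 / 86.50² = 1.262×10^5 lb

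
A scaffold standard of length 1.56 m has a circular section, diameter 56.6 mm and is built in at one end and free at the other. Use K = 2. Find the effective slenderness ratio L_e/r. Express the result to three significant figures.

For a solid circle r = d/4 = 56.6/4 = 14.15 mm
L_e = K·L = 2 × 1.56 m = 3.120 m = 3120.0 mm
λ = L_e / r_min = 3120.0 / 14.15 = 220

λ ≈ 220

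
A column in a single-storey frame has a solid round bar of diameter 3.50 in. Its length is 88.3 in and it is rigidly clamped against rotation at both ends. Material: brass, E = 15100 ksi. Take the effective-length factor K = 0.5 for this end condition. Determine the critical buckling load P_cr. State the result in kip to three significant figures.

I = πd⁴/64 = π×3.50⁴/64 = 7.366 in⁴
Effective length L_e = K·L = 0.5 × 88.3 = 44.15 in
P_cr = π²EI / L_e² = π² × 15100×10³ × 7.366 / 44.15² = 5.632×10^5 lb

P_cr ≈ 563 kip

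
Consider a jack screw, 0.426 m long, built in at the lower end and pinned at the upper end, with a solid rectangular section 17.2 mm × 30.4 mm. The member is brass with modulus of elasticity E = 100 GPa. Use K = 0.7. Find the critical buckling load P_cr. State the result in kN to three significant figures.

P_cr ≈ 143 kN

Buckling occurs about the weak axis: I_min = h·b³/12 with b = 17.2 mm (the shorter side).
I_min = 30.4×17.2³/12 = 1.289×10^4 mm⁴
I = 1.289×10^4 mm⁴ = 1.289×10^-8 m⁴
Effective length L_e = K·L = 0.7 × 0.426 = 0.2982 m
P_cr = π²EI / L_e² = π² × 100×10⁹ × 1.289×10^-8 / 0.2982² = 1.431×10^5 N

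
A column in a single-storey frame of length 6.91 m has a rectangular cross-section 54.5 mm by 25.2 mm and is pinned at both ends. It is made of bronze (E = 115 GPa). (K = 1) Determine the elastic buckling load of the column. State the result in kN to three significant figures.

Buckling occurs about the weak axis: I_min = h·b³/12 with b = 25.2 mm (the shorter side).
I_min = 54.5×25.2³/12 = 7.268×10^4 mm⁴
I = 7.268×10^4 mm⁴ = 7.268×10^-8 m⁴
Effective length L_e = K·L = 1 × 6.91 = 6.910 m
P_cr = π²EI / L_e² = π² × 115×10⁹ × 7.268×10^-8 / 6.910² = 1.728×10^3 N

P_cr ≈ 1.73 kN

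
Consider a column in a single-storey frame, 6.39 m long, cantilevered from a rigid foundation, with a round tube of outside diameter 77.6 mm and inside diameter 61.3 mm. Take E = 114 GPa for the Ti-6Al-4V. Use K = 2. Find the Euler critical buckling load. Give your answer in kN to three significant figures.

d_o = 77.6 mm, d_i = 61.3 mm
I = π(d_o⁴ − d_i⁴)/64 = π(77.6⁴ − 61.30⁴)/64 = 1.087×10^6 mm⁴
I = 1.087×10^6 mm⁴ = 1.087×10^-6 m⁴
Effective length L_e = K·L = 2 × 6.39 = 12.78 m
P_cr = π²EI / L_e² = π² × 114×10⁹ × 1.087×10^-6 / 12.78² = 7.487×10^3 N

P_cr ≈ 7.49 kN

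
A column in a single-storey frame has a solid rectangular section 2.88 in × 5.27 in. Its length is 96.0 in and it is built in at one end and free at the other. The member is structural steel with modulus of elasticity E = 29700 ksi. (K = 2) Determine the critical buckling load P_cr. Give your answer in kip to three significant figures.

P_cr ≈ 83.4 kip

Buckling occurs about the weak axis: I_min = h·b³/12 with b = 2.88 in (the shorter side).
I_min = 5.27×2.88³/12 = 10.49 in⁴
Effective length L_e = K·L = 2 × 96.0 = 192.0 in
P_cr = π²EI / L_e² = π² × 29700×10³ × 10.49 / 192.0² = 8.342×10^4 lb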